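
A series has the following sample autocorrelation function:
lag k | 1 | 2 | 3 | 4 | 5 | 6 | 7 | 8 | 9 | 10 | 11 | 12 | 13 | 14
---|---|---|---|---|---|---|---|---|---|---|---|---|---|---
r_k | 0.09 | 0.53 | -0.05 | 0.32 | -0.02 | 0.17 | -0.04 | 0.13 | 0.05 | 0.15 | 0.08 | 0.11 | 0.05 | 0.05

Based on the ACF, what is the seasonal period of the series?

2

The largest autocorrelation is r_2 = 0.53, with weaker echoes at lags 4 (0.32), 6 (0.17) and 10 (0.15); the remaining lags stay at or below 0.13.
The dominant spike at lag 2 indicates a seasonal period of 2.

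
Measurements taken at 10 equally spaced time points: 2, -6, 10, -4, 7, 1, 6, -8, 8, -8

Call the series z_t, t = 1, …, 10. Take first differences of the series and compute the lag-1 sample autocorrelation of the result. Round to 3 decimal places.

First differences Δz: -8, 16, -14, 11, -6, 5, -14, 16, -16
Mean of differences = -1.1111
Numerator Σ(Δz_t−Δz̄)(Δz_{t+1}−Δz̄) = -1137.6790
Denominator Σ(Δz_t−Δz̄)² = 1394.8889
r_1(Δz) = -1137.6790 / 1394.8889 = -0.816

-0.816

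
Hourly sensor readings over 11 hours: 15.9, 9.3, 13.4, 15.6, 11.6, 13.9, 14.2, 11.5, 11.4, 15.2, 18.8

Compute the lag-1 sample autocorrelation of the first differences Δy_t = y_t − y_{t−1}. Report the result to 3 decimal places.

First differences Δy: -6.6, 4.1, 2.2, -4.0, 2.3, 0.3, -2.7, -0.1, 3.8, 3.6
Mean of differences = 0.2900
Numerator Σ(Δy_t−Δȳ)(Δy_{t+1}−Δȳ) = -24.3851
Denominator Σ(Δy_t−Δȳ)² = 120.4490
r_1(Δy) = -24.3851 / 120.4490 = -0.202

-0.202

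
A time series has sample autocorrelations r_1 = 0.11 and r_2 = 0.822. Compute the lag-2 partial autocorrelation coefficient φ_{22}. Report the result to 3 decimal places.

φ_{22} = (r_2 − r_1²) / (1 − r_1²)
r_1² = (0.11)² = 0.0121
Numerator = 0.822 − 0.0121 = 0.8099; denominator = 1 − 0.0121 = 0.9879
φ_{22} = 0.8099 / 0.9879 = 0.820

0.820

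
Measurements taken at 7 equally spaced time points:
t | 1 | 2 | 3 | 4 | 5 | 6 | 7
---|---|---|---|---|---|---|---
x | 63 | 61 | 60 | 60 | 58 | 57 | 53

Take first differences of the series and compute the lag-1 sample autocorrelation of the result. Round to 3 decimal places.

-0.155

First differences Δx: -2, -1, 0, -2, -1, -4
Mean of differences = -1.6667
Numerator Σ(Δx_t−Δx̄)(Δx_{t+1}−Δx̄) = -1.4444
Denominator Σ(Δx_t−Δx̄)² = 9.3333
r_1(Δx) = -1.4444 / 9.3333 = -0.155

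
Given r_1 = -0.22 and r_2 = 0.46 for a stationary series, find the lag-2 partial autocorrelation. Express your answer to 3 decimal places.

0.433

φ_{22} = (r_2 − r_1²) / (1 − r_1²)
r_1² = (-0.22)² = 0.0484
Numerator = 0.46 − 0.0484 = 0.4116; denominator = 1 − 0.0484 = 0.9516
φ_{22} = 0.4116 / 0.9516 = 0.433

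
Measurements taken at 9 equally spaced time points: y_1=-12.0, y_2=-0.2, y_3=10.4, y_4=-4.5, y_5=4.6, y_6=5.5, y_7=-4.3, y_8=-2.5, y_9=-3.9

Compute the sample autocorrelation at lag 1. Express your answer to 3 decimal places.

-0.108

Mean ȳ = (-12.0 − 0.2 + 10.4 − 4.5 + 4.6 + 5.5 − 4.3 − 2.5 − 3.9)/9 = -0.7667
Numerator Σ_{t=1}^{8}(y_t−ȳ)(y_{t+1}−ȳ) = -38.7178
Denominator Σ(y_t−ȳ)² = 358.5200
r_1 = -38.7178 / 358.5200 = -0.108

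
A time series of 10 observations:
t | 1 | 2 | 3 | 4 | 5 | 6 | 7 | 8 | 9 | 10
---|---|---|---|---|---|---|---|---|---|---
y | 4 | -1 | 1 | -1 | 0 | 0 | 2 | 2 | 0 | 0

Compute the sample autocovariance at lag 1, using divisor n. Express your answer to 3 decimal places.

-0.459

Mean ȳ = (4 − 1 + 1 − 1 + 0 + 0 + 2 + 2 + 0 + 0)/10 = 0.7000
Σ_{t=1}^{9}(y_t−ȳ)(y_{t+1}−ȳ) = -4.5900
γ_1 = -4.5900 / 10 = -0.459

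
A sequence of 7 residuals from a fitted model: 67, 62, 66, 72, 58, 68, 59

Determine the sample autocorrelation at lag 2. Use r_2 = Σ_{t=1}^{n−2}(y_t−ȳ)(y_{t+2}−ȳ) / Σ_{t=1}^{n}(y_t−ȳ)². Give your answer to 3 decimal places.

Mean ȳ = (67 + 62 + 66 + 72 + 58 + 68 + 59)/7 = 64.5714
Σ(y_t−ȳ)(y_{t+2}−ȳ) = (3.4694) + (-19.1020) + (-9.3878) + (25.4694) + (36.6122) = 37.0612
Denominator Σ(y_t−ȳ)² = 155.7143
r_2 = 37.0612 / 155.7143 = 0.238

0.238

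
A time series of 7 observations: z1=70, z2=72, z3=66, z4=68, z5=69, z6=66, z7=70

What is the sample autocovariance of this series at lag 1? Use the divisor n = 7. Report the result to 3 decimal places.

-1.032

Mean z̄ = (70 + 72 + 66 + 68 + 69 + 66 + 70)/7 = 68.7143
Deviations: 1.2857, 3.2857, -2.7143, -0.7143, 0.2857, -2.7143, 1.2857
Σ_{t=1}^{6}(z_t−z̄)(z_{t+1}−z̄) = -7.2245
γ_1 = -7.2245 / 7 = -1.032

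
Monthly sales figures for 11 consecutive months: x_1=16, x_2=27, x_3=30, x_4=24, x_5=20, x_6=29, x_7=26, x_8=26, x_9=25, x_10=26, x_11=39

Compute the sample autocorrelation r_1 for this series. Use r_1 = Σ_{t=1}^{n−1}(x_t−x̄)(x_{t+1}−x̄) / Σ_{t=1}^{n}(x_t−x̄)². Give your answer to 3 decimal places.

Mean x̄ = (16 + 27 + 30 + 24 + 20 + 29 + 26 + 26 + 25 + 26 + 39)/11 = 26.1818
Numerator Σ_{t=1}^{10}(x_t−x̄)(x_{t+1}−x̄) = -19.8512
Denominator Σ(x_t−x̄)² = 335.6364
r_1 = -19.8512 / 335.6364 = -0.059

-0.059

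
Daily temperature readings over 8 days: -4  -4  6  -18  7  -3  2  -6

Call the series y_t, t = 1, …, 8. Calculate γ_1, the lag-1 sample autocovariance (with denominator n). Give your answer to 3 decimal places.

-39.031

Mean ȳ = (-4 − 4 + 6 − 18 + 7 − 3 + 2 − 6)/8 = -2.5000
Deviations: -1.5000, -1.5000, 8.5000, -15.5000, 9.5000, -0.5000, 4.5000, -3.5000
Σ_{t=1}^{7}(y_t−ȳ)(y_{t+1}−ȳ) = -312.2500
γ_1 = -312.2500 / 8 = -39.031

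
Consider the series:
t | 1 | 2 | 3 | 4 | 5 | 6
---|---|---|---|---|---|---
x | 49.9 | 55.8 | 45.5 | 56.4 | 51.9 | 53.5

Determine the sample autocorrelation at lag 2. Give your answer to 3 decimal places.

0.459

Mean x̄ = (49.9 + 55.8 + 45.5 + 56.4 + 51.9 + 53.5)/6 = 52.1667
Σ(x_t−x̄)(x_{t+2}−x̄) = (15.1111) + (15.3811) + (1.7778) + (5.6444) = 37.9144
Denominator Σ(x_t−x̄)² = 82.5533
r_2 = 37.9144 / 82.5533 = 0.459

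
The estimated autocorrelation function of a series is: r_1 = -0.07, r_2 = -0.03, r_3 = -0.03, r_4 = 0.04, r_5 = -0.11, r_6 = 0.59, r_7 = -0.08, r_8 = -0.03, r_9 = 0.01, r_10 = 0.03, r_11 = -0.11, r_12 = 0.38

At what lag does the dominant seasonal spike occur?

The largest autocorrelation is r_6 = 0.59, with a weaker echo at lag 12 (0.38); the remaining lags stay at or below 0.04.
The dominant spike at lag 6 indicates a seasonal period of 6.

6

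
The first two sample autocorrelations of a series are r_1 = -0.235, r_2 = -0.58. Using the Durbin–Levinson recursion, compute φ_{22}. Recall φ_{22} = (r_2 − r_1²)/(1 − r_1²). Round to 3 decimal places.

φ_{22} = (r_2 − r_1²) / (1 − r_1²)
r_1² = (-0.235)² = 0.055225
Numerator = -0.58 − 0.0552 = -0.6352; denominator = 1 − 0.0552 = 0.9448
φ_{22} = -0.6352 / 0.9448 = -0.672

-0.672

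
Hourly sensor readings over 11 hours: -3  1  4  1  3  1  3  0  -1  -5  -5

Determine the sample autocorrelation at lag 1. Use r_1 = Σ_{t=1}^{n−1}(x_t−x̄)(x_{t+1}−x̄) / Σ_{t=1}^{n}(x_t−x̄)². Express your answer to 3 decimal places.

Mean x̄ = (-3 + 1 + 4 + 1 + 3 + 1 + 3 + 0 − 1 − 5 − 5)/11 = -0.0909
Numerator Σ_{t=1}^{10}(x_t−x̄)(x_{t+1}−x̄) = 44.6281
Denominator Σ(x_t−x̄)² = 96.9091
r_1 = 44.6281 / 96.9091 = 0.461

0.461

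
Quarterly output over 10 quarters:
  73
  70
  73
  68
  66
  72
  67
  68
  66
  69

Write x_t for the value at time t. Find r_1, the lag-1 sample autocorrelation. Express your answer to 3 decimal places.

Mean x̄ = (73 + 70 + 73 + 68 + 66 + 72 + 67 + 68 + 66 + 69)/10 = 69.2000
Numerator Σ_{t=1}^{9}(x_t−x̄)(x_{t+1}−x̄) = -2.6400
Denominator Σ(x_t−x̄)² = 65.6000
r_1 = -2.6400 / 65.6000 = -0.040

-0.040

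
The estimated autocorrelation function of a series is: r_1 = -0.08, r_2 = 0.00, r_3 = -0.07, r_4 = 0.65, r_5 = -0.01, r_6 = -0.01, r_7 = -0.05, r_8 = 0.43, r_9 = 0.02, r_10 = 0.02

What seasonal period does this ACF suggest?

4

The largest autocorrelation is r_4 = 0.65, with a weaker echo at lag 8 (0.43); the remaining lags stay at or below 0.02.
The dominant spike at lag 4 indicates a seasonal period of 4.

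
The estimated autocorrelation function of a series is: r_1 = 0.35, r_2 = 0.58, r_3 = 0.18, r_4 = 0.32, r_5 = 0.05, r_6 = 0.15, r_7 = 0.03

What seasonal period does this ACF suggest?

2

The largest autocorrelation is r_2 = 0.58; the remaining lags stay at or below 0.35.
The dominant spike at lag 2 indicates a seasonal period of 2.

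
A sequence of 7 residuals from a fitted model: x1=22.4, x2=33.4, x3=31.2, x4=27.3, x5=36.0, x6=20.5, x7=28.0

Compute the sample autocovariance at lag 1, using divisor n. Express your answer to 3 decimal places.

-12.046

Mean x̄ = (22.4 + 33.4 + 31.2 + 27.3 + 36.0 + 20.5 + 28.0)/7 = 28.4000
Deviations: -6.0000, 5.0000, 2.8000, -1.1000, 7.6000, -7.9000, -0.4000
Σ_{t=1}^{6}(x_t−x̄)(x_{t+1}−x̄) = -84.3200
γ_1 = -84.3200 / 7 = -12.046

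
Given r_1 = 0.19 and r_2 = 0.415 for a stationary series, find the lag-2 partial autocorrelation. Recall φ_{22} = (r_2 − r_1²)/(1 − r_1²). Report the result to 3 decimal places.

φ_{22} = (r_2 − r_1²) / (1 − r_1²)
r_1² = (0.19)² = 0.0361
Numerator = 0.415 − 0.0361 = 0.3789; denominator = 1 − 0.0361 = 0.9639
φ_{22} = 0.3789 / 0.9639 = 0.393

0.393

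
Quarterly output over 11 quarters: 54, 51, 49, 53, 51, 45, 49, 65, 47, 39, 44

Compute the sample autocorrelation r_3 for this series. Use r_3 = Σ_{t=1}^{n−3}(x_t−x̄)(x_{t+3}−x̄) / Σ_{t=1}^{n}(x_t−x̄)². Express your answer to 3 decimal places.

-0.069

Mean x̄ = (54 + 51 + 49 + 53 + 51 + 45 + 49 + 65 + 47 + 39 + 44)/11 = 49.7273
Numerator Σ_{t=1}^{8}(x_t−x̄)(x_{t+3}−x̄) = -30.6777
Denominator Σ(x_t−x̄)² = 444.1818
r_3 = -30.6777 / 444.1818 = -0.069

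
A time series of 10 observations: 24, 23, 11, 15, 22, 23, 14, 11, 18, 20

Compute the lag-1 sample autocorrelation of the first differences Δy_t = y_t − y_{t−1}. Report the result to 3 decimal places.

0.022

First differences Δy: -1, -12, 4, 7, 1, -9, -3, 7, 2
Mean of differences = -0.4444
Numerator Σ(Δy_t−Δȳ)(Δy_{t+1}−Δȳ) = 7.5802
Denominator Σ(Δy_t−Δȳ)² = 352.2222
r_1(Δy) = 7.5802 / 352.2222 = 0.022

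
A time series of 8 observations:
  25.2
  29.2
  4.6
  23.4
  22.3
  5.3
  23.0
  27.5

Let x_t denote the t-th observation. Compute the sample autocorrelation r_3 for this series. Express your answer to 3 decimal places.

Mean x̄ = (25.2 + 29.2 + 4.6 + 23.4 + 22.3 + 5.3 + 23.0 + 27.5)/8 = 20.0625
Deviations from mean: 5.1375, 9.1375, -15.4625, 3.3375, 2.2375, -14.7625, 2.9375, 7.4375
Σ(x_t−x̄)(x_{t+3}−x̄) = (17.1464) + (20.4452) + (228.2652) + (9.8039) + (16.6414) = 292.3020
Denominator Σ(x_t−x̄)² = 646.9988
r_3 = 292.3020 / 646.9988 = 0.452

0.452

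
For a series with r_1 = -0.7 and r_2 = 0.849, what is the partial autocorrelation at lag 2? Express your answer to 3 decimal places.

φ_{22} = (r_2 − r_1²) / (1 − r_1²)
r_1² = (-0.7)² = 0.49
Numerator = 0.849 − 0.4900 = 0.3590; denominator = 1 − 0.4900 = 0.5100
φ_{22} = 0.3590 / 0.5100 = 0.704

0.704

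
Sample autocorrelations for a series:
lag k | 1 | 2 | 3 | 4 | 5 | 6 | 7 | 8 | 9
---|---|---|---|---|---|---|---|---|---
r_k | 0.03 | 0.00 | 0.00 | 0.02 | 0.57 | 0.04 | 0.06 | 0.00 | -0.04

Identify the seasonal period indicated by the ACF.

5

The largest autocorrelation is r_5 = 0.57; the remaining lags stay at or below 0.06.
The dominant spike at lag 5 indicates a seasonal period of 5.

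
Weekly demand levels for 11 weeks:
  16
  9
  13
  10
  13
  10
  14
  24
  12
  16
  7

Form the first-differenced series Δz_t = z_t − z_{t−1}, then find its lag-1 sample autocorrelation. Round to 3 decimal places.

-0.518

First differences Δz: -7, 4, -3, 3, -3, 4, 10, -12, 4, -9
Mean of differences = -0.9000
Numerator Σ(Δz_t−Δz̄)(Δz_{t+1}−Δz̄) = -228.5100
Denominator Σ(Δz_t−Δz̄)² = 440.9000
r_1(Δz) = -228.5100 / 440.9000 = -0.518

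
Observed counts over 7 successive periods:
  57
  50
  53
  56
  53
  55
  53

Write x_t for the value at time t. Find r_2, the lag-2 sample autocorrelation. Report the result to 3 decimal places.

Mean x̄ = (57 + 50 + 53 + 56 + 53 + 55 + 53)/7 = 53.8571
Σ(x_t−x̄)(x_{t+2}−x̄) = (-2.6939) + (-8.2653) + (0.7347) + (2.4490) + (0.7347) = -7.0408
Denominator Σ(x_t−x̄)² = 32.8571
r_2 = -7.0408 / 32.8571 = -0.214

-0.214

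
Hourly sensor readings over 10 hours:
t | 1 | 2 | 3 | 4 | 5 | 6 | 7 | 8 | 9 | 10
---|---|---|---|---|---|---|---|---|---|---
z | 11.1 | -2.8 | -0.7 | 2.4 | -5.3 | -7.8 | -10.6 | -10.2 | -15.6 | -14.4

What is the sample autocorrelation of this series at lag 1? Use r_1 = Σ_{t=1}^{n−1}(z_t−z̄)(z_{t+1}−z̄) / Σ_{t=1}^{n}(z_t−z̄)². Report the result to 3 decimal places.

0.449

Mean z̄ = (11.1 − 2.8 − 0.7 + 2.4 − 5.3 − 7.8 − 10.6 − 10.2 − 15.6 − 14.4)/10 = -5.3900
Numerator Σ_{t=1}^{9}(z_t−z̄)(z_{t+1}−z̄) = 270.5939
Denominator Σ(z_t−z̄)² = 602.8290
r_1 = 270.5939 / 602.8290 = 0.449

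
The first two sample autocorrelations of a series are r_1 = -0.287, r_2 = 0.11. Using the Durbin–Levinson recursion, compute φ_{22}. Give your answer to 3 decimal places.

φ_{22} = (r_2 − r_1²) / (1 − r_1²)
r_1² = (-0.287)² = 0.082369
Numerator = 0.11 − 0.0824 = 0.0276; denominator = 1 − 0.0824 = 0.9176
φ_{22} = 0.0276 / 0.9176 = 0.030

0.030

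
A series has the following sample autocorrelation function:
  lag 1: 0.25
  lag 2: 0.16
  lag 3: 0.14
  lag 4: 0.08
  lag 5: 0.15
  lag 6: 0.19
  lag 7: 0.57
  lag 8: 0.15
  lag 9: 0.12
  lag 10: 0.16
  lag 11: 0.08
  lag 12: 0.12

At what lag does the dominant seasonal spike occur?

The largest autocorrelation is r_7 = 0.57; the remaining lags stay at or below 0.25. The elevated value at lag 1 (0.25), dropping to 0.16 at lag 2, reflects decaying short-term dependence rather than seasonality.
The dominant spike at lag 7 indicates a seasonal period of 7.

7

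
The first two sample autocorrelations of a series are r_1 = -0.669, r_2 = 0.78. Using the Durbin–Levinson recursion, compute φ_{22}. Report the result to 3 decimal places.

0.602

φ_{22} = (r_2 − r_1²) / (1 − r_1²)
r_1² = (-0.669)² = 0.447561
Numerator = 0.78 − 0.4476 = 0.3324; denominator = 1 − 0.4476 = 0.5524
φ_{22} = 0.3324 / 0.5524 = 0.602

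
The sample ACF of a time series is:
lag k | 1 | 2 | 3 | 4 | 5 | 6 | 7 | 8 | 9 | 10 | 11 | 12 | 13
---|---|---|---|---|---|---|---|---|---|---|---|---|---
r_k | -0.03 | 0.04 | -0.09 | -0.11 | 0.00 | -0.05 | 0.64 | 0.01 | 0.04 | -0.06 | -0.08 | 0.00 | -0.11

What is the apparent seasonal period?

The largest autocorrelation is r_7 = 0.64; the remaining lags stay at or below 0.04.
The dominant spike at lag 7 indicates a seasonal period of 7.

7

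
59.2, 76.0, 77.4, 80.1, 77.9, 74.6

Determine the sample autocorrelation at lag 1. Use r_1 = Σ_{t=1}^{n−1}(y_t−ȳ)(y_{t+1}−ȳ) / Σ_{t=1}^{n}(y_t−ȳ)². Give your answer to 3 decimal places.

Mean ȳ = (59.2 + 76.0 + 77.4 + 80.1 + 77.9 + 74.6)/6 = 74.2000
Deviations from mean: -15.0000, 1.8000, 3.2000, 5.9000, 3.7000, 0.4000
Σ(y_t−ȳ)(y_{t+1}−ȳ) = (-27.0000) + (5.7600) + (18.8800) + (21.8300) + (1.4800) = 20.9500
Denominator Σ(y_t−ȳ)² = 287.1400
r_1 = 20.9500 / 287.1400 = 0.073

0.073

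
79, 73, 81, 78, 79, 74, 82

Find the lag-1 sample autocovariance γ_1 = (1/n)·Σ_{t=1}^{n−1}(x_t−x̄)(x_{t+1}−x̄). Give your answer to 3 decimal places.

Mean x̄ = (79 + 73 + 81 + 78 + 79 + 74 + 82)/7 = 78.0000
Deviations: 1.0000, -5.0000, 3.0000, 0.0000, 1.0000, -4.0000, 4.0000
Σ_{t=1}^{6}(x_t−x̄)(x_{t+1}−x̄) = -40.0000
γ_1 = -40.0000 / 7 = -5.714

-5.714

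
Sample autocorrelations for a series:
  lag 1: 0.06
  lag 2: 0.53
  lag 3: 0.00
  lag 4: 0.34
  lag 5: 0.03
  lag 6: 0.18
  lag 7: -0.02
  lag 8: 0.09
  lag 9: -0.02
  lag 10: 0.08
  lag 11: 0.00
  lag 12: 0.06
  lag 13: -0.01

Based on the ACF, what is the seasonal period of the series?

2

The largest autocorrelation is r_2 = 0.53, with weaker echoes at lags 4 (0.34) and 6 (0.18); the remaining lags stay at or below 0.09.
The dominant spike at lag 2 indicates a seasonal period of 2.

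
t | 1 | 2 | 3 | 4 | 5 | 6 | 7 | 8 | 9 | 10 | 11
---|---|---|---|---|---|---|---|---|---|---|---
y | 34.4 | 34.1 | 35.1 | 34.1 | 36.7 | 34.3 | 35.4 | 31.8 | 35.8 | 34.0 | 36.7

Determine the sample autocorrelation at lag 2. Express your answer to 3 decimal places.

0.448

Mean ȳ = (34.4 + 34.1 + 35.1 + 34.1 + 36.7 + 34.3 + 35.4 + 31.8 + 35.8 + 34.0 + 36.7)/11 = 34.7636
Numerator Σ_{t=1}^{9}(y_t−ȳ)(y_{t+2}−ȳ) = 8.8128
Denominator Σ(y_t−ȳ)² = 19.6855
r_2 = 8.8128 / 19.6855 = 0.448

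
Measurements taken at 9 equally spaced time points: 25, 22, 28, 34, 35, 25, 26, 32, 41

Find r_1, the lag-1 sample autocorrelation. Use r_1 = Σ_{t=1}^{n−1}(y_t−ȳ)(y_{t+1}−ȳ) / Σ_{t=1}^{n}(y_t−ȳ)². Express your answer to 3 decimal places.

0.251

Mean ȳ = (25 + 22 + 28 + 34 + 35 + 25 + 26 + 32 + 41)/9 = 29.7778
Numerator Σ_{t=1}^{8}(y_t−ȳ)(y_{t+1}−ȳ) = 75.1728
Denominator Σ(y_t−ȳ)² = 299.5556
r_1 = 75.1728 / 299.5556 = 0.251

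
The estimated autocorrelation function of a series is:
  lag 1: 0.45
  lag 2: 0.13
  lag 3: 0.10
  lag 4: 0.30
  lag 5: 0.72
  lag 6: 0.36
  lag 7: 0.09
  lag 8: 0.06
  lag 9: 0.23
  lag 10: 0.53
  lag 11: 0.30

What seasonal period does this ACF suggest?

5

The largest autocorrelation is r_5 = 0.72, with a weaker echo at lag 10 (0.53); the remaining lags stay at or below 0.45. The elevated value at lag 1 (0.45), dropping to 0.13 at lag 2, reflects decaying short-term dependence rather than seasonality.
The dominant spike at lag 5 indicates a seasonal period of 5.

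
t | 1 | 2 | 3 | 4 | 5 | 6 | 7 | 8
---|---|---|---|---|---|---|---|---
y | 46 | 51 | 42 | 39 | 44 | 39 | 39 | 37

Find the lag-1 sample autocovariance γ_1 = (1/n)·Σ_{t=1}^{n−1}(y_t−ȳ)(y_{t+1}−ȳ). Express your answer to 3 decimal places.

5.967

Mean ȳ = (46 + 51 + 42 + 39 + 44 + 39 + 39 + 37)/8 = 42.1250
Deviations: 3.8750, 8.8750, -0.1250, -3.1250, 1.8750, -3.1250, -3.1250, -5.1250
Σ_{t=1}^{7}(y_t−ȳ)(y_{t+1}−ȳ) = 47.7344
γ_1 = 47.7344 / 8 = 5.967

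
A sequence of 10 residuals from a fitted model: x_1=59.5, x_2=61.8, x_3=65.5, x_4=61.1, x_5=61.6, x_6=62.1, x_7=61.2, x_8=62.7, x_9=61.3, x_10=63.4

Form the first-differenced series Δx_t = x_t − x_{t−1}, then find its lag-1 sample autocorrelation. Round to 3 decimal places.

First differences Δx: 2.3, 3.7, -4.4, 0.5, 0.5, -0.9, 1.5, -1.4, 2.1
Mean of differences = 0.4333
Numerator Σ(Δx_t−Δx̄)(Δx_{t+1}−Δx̄) = -16.5311
Denominator Σ(Δx_t−Δx̄)² = 46.5800
r_1(Δx) = -16.5311 / 46.5800 = -0.355

-0.355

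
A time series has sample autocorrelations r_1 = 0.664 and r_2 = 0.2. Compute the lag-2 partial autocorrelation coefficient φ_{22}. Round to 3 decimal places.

φ_{22} = (r_2 − r_1²) / (1 − r_1²)
r_1² = (0.664)² = 0.440896
Numerator = 0.2 − 0.4409 = -0.2409; denominator = 1 − 0.4409 = 0.5591
φ_{22} = -0.2409 / 0.5591 = -0.431

-0.431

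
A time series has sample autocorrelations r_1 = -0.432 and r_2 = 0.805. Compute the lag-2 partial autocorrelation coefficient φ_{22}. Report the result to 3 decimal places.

0.760

φ_{22} = (r_2 − r_1²) / (1 − r_1²)
r_1² = (-0.432)² = 0.186624
Numerator = 0.805 − 0.1866 = 0.6184; denominator = 1 − 0.1866 = 0.8134
φ_{22} = 0.6184 / 0.8134 = 0.760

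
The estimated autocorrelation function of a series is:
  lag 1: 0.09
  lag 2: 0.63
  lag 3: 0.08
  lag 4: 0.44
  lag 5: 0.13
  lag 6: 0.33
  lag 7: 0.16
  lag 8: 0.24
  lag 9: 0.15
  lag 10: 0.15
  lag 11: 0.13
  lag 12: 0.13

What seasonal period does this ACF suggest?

The largest autocorrelation is r_2 = 0.63, with weaker echoes at lags 4 (0.44), 6 (0.33) and 8 (0.24); the remaining lags stay at or below 0.16.
The dominant spike at lag 2 indicates a seasonal period of 2.

2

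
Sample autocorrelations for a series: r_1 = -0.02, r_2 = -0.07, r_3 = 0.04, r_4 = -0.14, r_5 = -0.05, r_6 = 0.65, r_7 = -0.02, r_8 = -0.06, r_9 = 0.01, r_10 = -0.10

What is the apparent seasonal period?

6

The largest autocorrelation is r_6 = 0.65; the remaining lags stay at or below 0.04.
The dominant spike at lag 6 indicates a seasonal period of 6.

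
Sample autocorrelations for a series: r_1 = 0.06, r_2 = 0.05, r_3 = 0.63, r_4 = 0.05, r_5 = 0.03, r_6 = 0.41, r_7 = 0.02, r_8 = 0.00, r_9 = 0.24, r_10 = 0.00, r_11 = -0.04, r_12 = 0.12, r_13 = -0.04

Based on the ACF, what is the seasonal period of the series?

3

The largest autocorrelation is r_3 = 0.63, with weaker echoes at lags 6 (0.41) and 9 (0.24); the remaining lags stay at or below 0.12.
The dominant spike at lag 3 indicates a seasonal period of 3.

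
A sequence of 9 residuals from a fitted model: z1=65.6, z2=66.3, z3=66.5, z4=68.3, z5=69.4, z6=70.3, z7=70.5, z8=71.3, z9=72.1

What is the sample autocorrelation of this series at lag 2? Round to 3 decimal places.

0.375

Mean z̄ = (65.6 + 66.3 + 66.5 + 68.3 + 69.4 + 70.3 + 70.5 + 71.3 + 72.1)/9 = 68.9222
Numerator Σ_{t=1}^{7}(z_t−z̄)(z_{t+2}−z̄) = 16.7079
Denominator Σ(z_t−z̄)² = 44.5356
r_2 = 16.7079 / 44.5356 = 0.375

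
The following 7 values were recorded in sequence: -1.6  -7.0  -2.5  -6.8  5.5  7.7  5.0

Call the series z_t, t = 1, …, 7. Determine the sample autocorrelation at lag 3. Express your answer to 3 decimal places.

-0.369

Mean z̄ = (-1.6 − 7.0 − 2.5 − 6.8 + 5.5 + 7.7 + 5.0)/7 = 0.0429
Deviations from mean: -1.6429, -7.0429, -2.5429, -6.8429, 5.4571, 7.6571, 4.9571
Σ(z_t−z̄)(z_{t+3}−z̄) = (11.2418) + (-38.4339) + (-19.4710) + (-33.9210) = -80.5841
Denominator Σ(z_t−z̄)² = 218.5771
r_3 = -80.5841 / 218.5771 = -0.369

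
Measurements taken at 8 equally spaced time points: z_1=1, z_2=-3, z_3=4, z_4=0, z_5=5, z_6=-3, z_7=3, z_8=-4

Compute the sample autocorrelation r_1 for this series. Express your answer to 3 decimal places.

-0.637

Mean z̄ = (1 − 3 + 4 + 0 + 5 − 3 + 3 − 4)/8 = 0.3750
Deviations from mean: 0.6250, -3.3750, 3.6250, -0.3750, 4.6250, -3.3750, 2.6250, -4.3750
Σ(z_t−z̄)(z_{t+1}−z̄) = (-2.1094) + (-12.2344) + (-1.3594) + (-1.7344) + (-15.6094) + (-8.8594) + (-11.4844) = -53.3906
Denominator Σ(z_t−z̄)² = 83.8750
r_1 = -53.3906 / 83.8750 = -0.637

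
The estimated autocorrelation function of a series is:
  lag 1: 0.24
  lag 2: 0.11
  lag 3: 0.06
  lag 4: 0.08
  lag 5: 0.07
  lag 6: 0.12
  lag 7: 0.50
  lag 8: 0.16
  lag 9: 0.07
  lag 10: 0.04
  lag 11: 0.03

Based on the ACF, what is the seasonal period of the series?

The largest autocorrelation is r_7 = 0.50; the remaining lags stay at or below 0.24. The elevated value at lag 1 (0.24), dropping to 0.11 at lag 2, reflects decaying short-term dependence rather than seasonality.
The dominant spike at lag 7 indicates a seasonal period of 7.

7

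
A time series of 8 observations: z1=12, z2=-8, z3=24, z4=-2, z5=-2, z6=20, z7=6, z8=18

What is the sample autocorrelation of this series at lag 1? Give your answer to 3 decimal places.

Mean z̄ = (12 − 8 + 24 − 2 − 2 + 20 + 6 + 18)/8 = 8.5000
Deviations from mean: 3.5000, -16.5000, 15.5000, -10.5000, -10.5000, 11.5000, -2.5000, 9.5000
Σ(z_t−z̄)(z_{t+1}−z̄) = (-57.7500) + (-255.7500) + (-162.7500) + (110.2500) + (-120.7500) + (-28.7500) + (-23.7500) = -539.2500
Denominator Σ(z_t−z̄)² = 974.0000
r_1 = -539.2500 / 974.0000 = -0.554

-0.554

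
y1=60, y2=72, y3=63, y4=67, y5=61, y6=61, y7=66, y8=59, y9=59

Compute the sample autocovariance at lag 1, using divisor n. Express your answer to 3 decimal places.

Mean ȳ = (60 + 72 + 63 + 67 + 61 + 61 + 66 + 59 + 59)/9 = 63.1111
Σ_{t=1}^{8}(y_t−ȳ)(y_{t+1}−ȳ) = -33.9012
γ_1 = -33.9012 / 9 = -3.767

-3.767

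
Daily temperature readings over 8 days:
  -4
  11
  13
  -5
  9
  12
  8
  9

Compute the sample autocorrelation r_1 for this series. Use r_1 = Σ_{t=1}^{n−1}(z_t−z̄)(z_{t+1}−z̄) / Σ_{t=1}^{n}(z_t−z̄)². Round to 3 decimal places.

Mean z̄ = (-4 + 11 + 13 − 5 + 9 + 12 + 8 + 9)/8 = 6.6250
Deviations from mean: -10.6250, 4.3750, 6.3750, -11.6250, 2.3750, 5.3750, 1.3750, 2.3750
Numerator Σ_{t=1}^{7}(z_t−z̄)(z_{t+1}−z̄) = -96.8906
Denominator Σ(z_t−z̄)² = 349.8750
r_1 = -96.8906 / 349.8750 = -0.277

-0.277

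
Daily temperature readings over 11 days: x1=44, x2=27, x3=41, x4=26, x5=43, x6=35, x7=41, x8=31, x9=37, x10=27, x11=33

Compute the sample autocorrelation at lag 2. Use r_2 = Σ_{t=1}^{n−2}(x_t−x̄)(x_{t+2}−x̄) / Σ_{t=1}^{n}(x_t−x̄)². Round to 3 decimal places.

Mean x̄ = (44 + 27 + 41 + 26 + 43 + 35 + 41 + 31 + 37 + 27 + 33)/11 = 35.0000
Numerator Σ_{t=1}^{9}(x_t−x̄)(x_{t+2}−x̄) = 262.0000
Denominator Σ(x_t−x̄)² = 450.0000
r_2 = 262.0000 / 450.0000 = 0.582

0.582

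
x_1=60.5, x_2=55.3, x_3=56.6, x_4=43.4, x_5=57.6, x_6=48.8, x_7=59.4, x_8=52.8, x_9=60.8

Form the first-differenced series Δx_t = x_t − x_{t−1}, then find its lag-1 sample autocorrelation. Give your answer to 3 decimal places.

-0.787

First differences Δx: -5.2, 1.3, -13.2, 14.2, -8.8, 10.6, -6.6, 8.0
Mean of differences = 0.0375
Numerator Σ(Δx_t−Δx̄)(Δx_{t+1}−Δx̄) = -552.2677
Denominator Σ(Δx_t−Δx̄)² = 701.9588
r_1(Δx) = -552.2677 / 701.9588 = -0.787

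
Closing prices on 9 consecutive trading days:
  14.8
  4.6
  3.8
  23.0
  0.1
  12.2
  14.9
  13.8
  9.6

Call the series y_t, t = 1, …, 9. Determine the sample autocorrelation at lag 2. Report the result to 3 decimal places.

Mean ȳ = (14.8 + 4.6 + 3.8 + 23.0 + 0.1 + 12.2 + 14.9 + 13.8 + 9.6)/9 = 10.7556
Numerator Σ_{t=1}^{7}(y_t−ȳ)(y_{t+2}−ȳ) = -56.2540
Denominator Σ(y_t−ȳ)² = 395.9622
r_2 = -56.2540 / 395.9622 = -0.142

-0.142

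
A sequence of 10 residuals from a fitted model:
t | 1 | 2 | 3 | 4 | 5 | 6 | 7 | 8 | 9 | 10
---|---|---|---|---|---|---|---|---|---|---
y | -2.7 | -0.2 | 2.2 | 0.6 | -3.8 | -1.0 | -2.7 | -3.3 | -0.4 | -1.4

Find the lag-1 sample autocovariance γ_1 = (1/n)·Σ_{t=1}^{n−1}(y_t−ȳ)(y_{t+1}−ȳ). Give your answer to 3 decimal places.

Mean ȳ = (-2.7 − 0.2 + 2.2 + 0.6 − 3.8 − 1.0 − 2.7 − 3.3 − 0.4 − 1.4)/10 = -1.2700
Σ_{t=1}^{9}(y_t−ȳ)(y_{t+1}−ȳ) = 3.8951
γ_1 = 3.8951 / 10 = 0.390

0.390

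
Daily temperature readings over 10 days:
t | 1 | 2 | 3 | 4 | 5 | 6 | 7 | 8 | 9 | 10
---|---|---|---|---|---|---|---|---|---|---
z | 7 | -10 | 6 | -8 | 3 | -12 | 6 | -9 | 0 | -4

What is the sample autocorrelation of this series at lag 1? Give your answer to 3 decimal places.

Mean z̄ = (7 − 10 + 6 − 8 + 3 − 12 + 6 − 9 + 0 − 4)/10 = -2.1000
Numerator Σ_{t=1}^{9}(z_t−z̄)(z_{t+1}−z̄) = -418.8100
Denominator Σ(z_t−z̄)² = 490.9000
r_1 = -418.8100 / 490.9000 = -0.853

-0.853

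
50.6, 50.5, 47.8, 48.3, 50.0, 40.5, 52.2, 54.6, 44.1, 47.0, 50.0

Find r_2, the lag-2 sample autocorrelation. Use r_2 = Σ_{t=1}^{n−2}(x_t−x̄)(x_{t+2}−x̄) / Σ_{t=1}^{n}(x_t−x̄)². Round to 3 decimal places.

Mean x̄ = (50.6 + 50.5 + 47.8 + 48.3 + 50.0 + 40.5 + 52.2 + 54.6 + 44.1 + 47.0 + 50.0)/11 = 48.6909
Numerator Σ_{t=1}^{9}(x_t−x̄)(x_{t+2}−x̄) = -76.2911
Denominator Σ(x_t−x̄)² = 149.5491
r_2 = -76.2911 / 149.5491 = -0.510

-0.510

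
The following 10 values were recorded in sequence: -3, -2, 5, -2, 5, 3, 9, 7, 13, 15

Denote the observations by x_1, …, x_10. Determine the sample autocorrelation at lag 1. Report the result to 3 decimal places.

0.434

Mean x̄ = (-3 − 2 + 5 − 2 + 5 + 3 + 9 + 7 + 13 + 15)/10 = 5.0000
Numerator Σ_{t=1}^{9}(x_t−x̄)(x_{t+1}−x̄) = 152.0000
Denominator Σ(x_t−x̄)² = 350.0000
r_1 = 152.0000 / 350.0000 = 0.434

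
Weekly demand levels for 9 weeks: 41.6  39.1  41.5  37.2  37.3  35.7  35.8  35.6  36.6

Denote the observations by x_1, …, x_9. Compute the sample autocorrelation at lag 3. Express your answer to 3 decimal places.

Mean x̄ = (41.6 + 39.1 + 41.5 + 37.2 + 37.3 + 35.7 + 35.8 + 35.6 + 36.6)/9 = 37.8222
Σ(x_t−x̄)(x_{t+3}−x̄) = (-2.3506) + (-0.6673) + (-7.8051) + (1.2583) + (1.1605) + (2.5938) = -5.8104
Denominator Σ(x_t−x̄)² = 45.1156
r_3 = -5.8104 / 45.1156 = -0.129

-0.129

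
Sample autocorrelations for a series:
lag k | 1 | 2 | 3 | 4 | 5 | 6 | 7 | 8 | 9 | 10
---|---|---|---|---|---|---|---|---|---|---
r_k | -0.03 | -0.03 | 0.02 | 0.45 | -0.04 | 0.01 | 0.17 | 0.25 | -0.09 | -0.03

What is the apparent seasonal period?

4

The largest autocorrelation is r_4 = 0.45, with a weaker echo at lag 8 (0.25); the remaining lags stay at or below 0.17.
The dominant spike at lag 4 indicates a seasonal period of 4.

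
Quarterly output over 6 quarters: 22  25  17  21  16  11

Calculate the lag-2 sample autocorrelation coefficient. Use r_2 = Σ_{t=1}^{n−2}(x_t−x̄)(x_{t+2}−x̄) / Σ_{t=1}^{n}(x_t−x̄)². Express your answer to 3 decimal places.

Mean x̄ = (22 + 25 + 17 + 21 + 16 + 11)/6 = 18.6667
Numerator Σ_{t=1}^{4}(x_t−x̄)(x_{t+2}−x̄) = -4.2222
Denominator Σ(x_t−x̄)² = 125.3333
r_2 = -4.2222 / 125.3333 = -0.034

-0.034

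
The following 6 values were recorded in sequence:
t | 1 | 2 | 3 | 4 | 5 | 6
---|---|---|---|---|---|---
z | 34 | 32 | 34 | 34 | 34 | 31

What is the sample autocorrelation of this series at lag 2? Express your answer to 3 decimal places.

-0.157

Mean z̄ = (34 + 32 + 34 + 34 + 34 + 31)/6 = 33.1667
Numerator Σ_{t=1}^{4}(z_t−z̄)(z_{t+2}−z̄) = -1.3889
Denominator Σ(z_t−z̄)² = 8.8333
r_2 = -1.3889 / 8.8333 = -0.157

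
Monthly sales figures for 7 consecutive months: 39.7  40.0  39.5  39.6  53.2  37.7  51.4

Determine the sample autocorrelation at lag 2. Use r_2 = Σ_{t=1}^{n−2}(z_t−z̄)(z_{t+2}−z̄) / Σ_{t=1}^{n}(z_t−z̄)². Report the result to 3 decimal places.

Mean z̄ = (39.7 + 40.0 + 39.5 + 39.6 + 53.2 + 37.7 + 51.4)/7 = 43.0143
Deviations from mean: -3.3143, -3.0143, -3.5143, -3.4143, 10.1857, -5.3143, 8.3857
Numerator Σ_{t=1}^{5}(z_t−z̄)(z_{t+2}−z̄) = 89.7024
Denominator Σ(z_t−z̄)² = 246.3886
r_2 = 89.7024 / 246.3886 = 0.364

0.364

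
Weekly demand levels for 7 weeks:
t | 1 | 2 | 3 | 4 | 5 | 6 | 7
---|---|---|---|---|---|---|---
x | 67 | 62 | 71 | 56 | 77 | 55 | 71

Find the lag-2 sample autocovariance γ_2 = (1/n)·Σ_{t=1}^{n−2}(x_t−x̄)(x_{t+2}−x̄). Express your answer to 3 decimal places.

Mean x̄ = (67 + 62 + 71 + 56 + 77 + 55 + 71)/7 = 65.5714
Deviations: 1.4286, -3.5714, 5.4286, -9.5714, 11.4286, -10.5714, 5.4286
Σ_{t=1}^{5}(x_t−x̄)(x_{t+2}−x̄) = 267.2041
γ_2 = 267.2041 / 7 = 38.172

38.172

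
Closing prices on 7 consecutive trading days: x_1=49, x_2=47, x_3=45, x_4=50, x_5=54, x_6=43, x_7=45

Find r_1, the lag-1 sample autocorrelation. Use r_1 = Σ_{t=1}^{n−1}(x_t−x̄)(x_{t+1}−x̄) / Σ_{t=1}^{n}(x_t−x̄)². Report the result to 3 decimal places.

-0.091

Mean x̄ = (49 + 47 + 45 + 50 + 54 + 43 + 45)/7 = 47.5714
Σ(x_t−x̄)(x_{t+1}−x̄) = (-0.8163) + (1.4694) + (-6.2449) + (15.6122) + (-29.3878) + (11.7551) = -7.6122
Denominator Σ(x_t−x̄)² = 83.7143
r_1 = -7.6122 / 83.7143 = -0.091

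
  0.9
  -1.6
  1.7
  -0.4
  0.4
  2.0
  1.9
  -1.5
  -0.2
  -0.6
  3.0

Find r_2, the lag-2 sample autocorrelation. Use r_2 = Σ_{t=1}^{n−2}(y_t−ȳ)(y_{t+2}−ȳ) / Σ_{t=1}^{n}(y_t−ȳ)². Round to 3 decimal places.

Mean ȳ = (0.9 − 1.6 + 1.7 − 0.4 + 0.4 + 2.0 + 1.9 − 1.5 − 0.2 − 0.6 + 3.0)/11 = 0.5091
Numerator Σ_{t=1}^{9}(y_t−ȳ)(y_{t+2}−ȳ) = -2.7738
Denominator Σ(y_t−ȳ)² = 22.9891
r_2 = -2.7738 / 22.9891 = -0.121

-0.121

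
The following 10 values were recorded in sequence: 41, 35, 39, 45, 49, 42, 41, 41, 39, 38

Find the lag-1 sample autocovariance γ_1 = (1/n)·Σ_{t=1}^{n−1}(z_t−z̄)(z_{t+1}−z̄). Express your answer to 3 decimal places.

5.000

Mean z̄ = (41 + 35 + 39 + 45 + 49 + 42 + 41 + 41 + 39 + 38)/10 = 41.0000
Σ_{t=1}^{9}(z_t−z̄)(z_{t+1}−z̄) = 50.0000
γ_1 = 50.0000 / 10 = 5.000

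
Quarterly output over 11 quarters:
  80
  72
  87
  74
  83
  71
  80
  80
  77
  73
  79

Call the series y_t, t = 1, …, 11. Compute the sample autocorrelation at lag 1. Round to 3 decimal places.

Mean ȳ = (80 + 72 + 87 + 74 + 83 + 71 + 80 + 80 + 77 + 73 + 79)/11 = 77.8182
Numerator Σ_{t=1}^{10}(y_t−ȳ)(y_{t+1}−ȳ) = -169.9421
Denominator Σ(y_t−ȳ)² = 245.6364
r_1 = -169.9421 / 245.6364 = -0.692

-0.692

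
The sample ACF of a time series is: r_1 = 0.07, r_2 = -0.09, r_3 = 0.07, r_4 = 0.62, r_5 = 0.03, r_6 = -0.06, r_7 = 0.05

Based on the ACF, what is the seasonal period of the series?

The largest autocorrelation is r_4 = 0.62; the remaining lags stay at or below 0.07.
The dominant spike at lag 4 indicates a seasonal period of 4.

4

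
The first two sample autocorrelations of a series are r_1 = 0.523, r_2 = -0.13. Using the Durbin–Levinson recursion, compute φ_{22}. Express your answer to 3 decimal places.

φ_{22} = (r_2 − r_1²) / (1 − r_1²)
r_1² = (0.523)² = 0.273529
Numerator = -0.13 − 0.2735 = -0.4035; denominator = 1 − 0.2735 = 0.7265
φ_{22} = -0.4035 / 0.7265 = -0.555

-0.555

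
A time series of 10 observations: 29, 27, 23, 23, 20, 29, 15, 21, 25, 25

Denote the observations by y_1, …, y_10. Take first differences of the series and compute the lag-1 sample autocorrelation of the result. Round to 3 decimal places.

First differences Δy: -2, -4, 0, -3, 9, -14, 6, 4, 0
Mean of differences = -0.4444
Numerator Σ(Δy_t−Δȳ)(Δy_{t+1}−Δȳ) = -206.0864
Denominator Σ(Δy_t−Δȳ)² = 356.2222
r_1(Δy) = -206.0864 / 356.2222 = -0.579

-0.579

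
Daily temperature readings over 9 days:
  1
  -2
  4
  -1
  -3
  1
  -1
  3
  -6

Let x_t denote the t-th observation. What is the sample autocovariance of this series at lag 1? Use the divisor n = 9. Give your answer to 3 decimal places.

Mean x̄ = (1 − 2 + 4 − 1 − 3 + 1 − 1 + 3 − 6)/9 = -0.4444
Σ_{t=1}^{8}(x_t−x̄)(x_{t+1}−x̄) = -35.7531
γ_1 = -35.7531 / 9 = -3.973

-3.973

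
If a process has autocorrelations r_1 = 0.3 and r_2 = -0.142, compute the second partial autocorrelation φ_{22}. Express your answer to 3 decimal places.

-0.255

φ_{22} = (r_2 − r_1²) / (1 − r_1²)
r_1² = (0.3)² = 0.09
Numerator = -0.142 − 0.0900 = -0.2320; denominator = 1 − 0.0900 = 0.9100
φ_{22} = -0.2320 / 0.9100 = -0.255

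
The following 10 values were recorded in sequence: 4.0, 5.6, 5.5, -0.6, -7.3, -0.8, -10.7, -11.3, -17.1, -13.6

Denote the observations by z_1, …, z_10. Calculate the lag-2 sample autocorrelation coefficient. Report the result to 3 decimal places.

Mean z̄ = (4.0 + 5.6 + 5.5 − 0.6 − 7.3 − 0.8 − 10.7 − 11.3 − 17.1 − 13.6)/10 = -4.6300
Numerator Σ_{t=1}^{8}(z_t−z̄)(z_{t+2}−z̄) = 243.2202
Denominator Σ(z_t−z̄)² = 637.0810
r_2 = 243.2202 / 637.0810 = 0.382

0.382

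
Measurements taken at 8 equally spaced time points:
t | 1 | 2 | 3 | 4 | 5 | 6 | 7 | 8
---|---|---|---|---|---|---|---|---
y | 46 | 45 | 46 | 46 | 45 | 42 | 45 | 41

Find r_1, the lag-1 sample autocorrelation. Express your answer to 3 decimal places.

0.010

Mean ȳ = (46 + 45 + 46 + 46 + 45 + 42 + 45 + 41)/8 = 44.5000
Σ(y_t−ȳ)(y_{t+1}−ȳ) = (0.7500) + (0.7500) + (2.2500) + (0.7500) + (-1.2500) + (-1.2500) + (-1.7500) = 0.2500
Denominator Σ(y_t−ȳ)² = 26.0000
r_1 = 0.2500 / 26.0000 = 0.010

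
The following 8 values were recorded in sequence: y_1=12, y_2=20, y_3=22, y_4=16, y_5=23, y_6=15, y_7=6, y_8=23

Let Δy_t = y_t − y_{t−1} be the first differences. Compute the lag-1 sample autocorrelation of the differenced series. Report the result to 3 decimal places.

-0.273

First differences Δy: 8, 2, -6, 7, -8, -9, 17
Mean of differences = 1.5714
Numerator Σ(Δy_t−Δȳ)(Δy_{t+1}−Δȳ) = -155.4694
Denominator Σ(Δy_t−Δȳ)² = 569.7143
r_1(Δy) = -155.4694 / 569.7143 = -0.273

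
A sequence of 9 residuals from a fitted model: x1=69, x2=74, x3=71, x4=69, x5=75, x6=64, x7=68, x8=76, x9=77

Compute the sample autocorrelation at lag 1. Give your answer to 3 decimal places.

-0.041

Mean x̄ = (69 + 74 + 71 + 69 + 75 + 64 + 68 + 76 + 77)/9 = 71.4444
Numerator Σ_{t=1}^{8}(x_t−x̄)(x_{t+1}−x̄) = -6.1975
Denominator Σ(x_t−x̄)² = 150.2222
r_1 = -6.1975 / 150.2222 = -0.041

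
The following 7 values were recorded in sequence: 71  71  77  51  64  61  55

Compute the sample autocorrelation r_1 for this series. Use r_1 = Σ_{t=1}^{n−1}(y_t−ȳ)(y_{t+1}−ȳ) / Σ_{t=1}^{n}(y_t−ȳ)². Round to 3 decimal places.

-0.006

Mean ȳ = (71 + 71 + 77 + 51 + 64 + 61 + 55)/7 = 64.2857
Σ(y_t−ȳ)(y_{t+1}−ȳ) = (45.0816) + (85.3673) + (-168.9184) + (3.7959) + (0.9388) + (30.5102) = -3.2245
Denominator Σ(y_t−ȳ)² = 525.4286
r_1 = -3.2245 / 525.4286 = -0.006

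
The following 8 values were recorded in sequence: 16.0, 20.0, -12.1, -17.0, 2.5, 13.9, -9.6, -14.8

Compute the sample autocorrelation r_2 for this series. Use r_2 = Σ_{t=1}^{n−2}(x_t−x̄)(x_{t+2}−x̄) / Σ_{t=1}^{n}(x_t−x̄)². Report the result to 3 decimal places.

-0.644

Mean x̄ = (16.0 + 20.0 − 12.1 − 17.0 + 2.5 + 13.9 − 9.6 − 14.8)/8 = -0.1375
Deviations from mean: 16.1375, 20.1375, -11.9625, -16.8625, 2.6375, 14.0375, -9.4625, -14.6625
Σ(x_t−x̄)(x_{t+2}−x̄) = (-193.0448) + (-339.5686) + (-31.5511) + (-236.7073) + (-24.9573) + (-205.8248) = -1031.6541
Denominator Σ(x_t−x̄)² = 1601.9188
r_2 = -1031.6541 / 1601.9188 = -0.644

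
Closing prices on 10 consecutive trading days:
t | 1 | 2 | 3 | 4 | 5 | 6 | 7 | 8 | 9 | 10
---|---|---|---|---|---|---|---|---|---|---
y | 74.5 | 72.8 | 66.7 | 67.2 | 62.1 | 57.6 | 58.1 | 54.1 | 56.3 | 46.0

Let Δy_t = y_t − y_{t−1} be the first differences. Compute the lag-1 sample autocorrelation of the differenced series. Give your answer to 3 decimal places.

-0.569

First differences Δy: -1.7, -6.1, 0.5, -5.1, -4.5, 0.5, -4.0, 2.2, -10.3
Mean of differences = -3.1667
Numerator Σ(Δy_t−Δȳ)(Δy_{t+1}−Δȳ) = -70.2678
Denominator Σ(Δy_t−Δȳ)² = 123.5400
r_1(Δy) = -70.2678 / 123.5400 = -0.569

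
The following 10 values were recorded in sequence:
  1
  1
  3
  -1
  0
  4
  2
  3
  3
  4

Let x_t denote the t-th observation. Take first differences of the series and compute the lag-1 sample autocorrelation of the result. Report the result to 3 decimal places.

-0.447

First differences Δx: 0, 2, -4, 1, 4, -2, 1, 0, 1
Mean of differences = 0.3333
Numerator Σ(Δx_t−Δx̄)(Δx_{t+1}−Δx̄) = -18.7778
Denominator Σ(Δx_t−Δx̄)² = 42.0000
r_1(Δx) = -18.7778 / 42.0000 = -0.447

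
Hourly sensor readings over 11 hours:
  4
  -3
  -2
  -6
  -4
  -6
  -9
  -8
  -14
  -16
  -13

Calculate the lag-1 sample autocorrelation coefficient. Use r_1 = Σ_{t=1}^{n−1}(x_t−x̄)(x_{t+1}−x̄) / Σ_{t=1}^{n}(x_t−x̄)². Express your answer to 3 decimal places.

Mean x̄ = (4 − 3 − 2 − 6 − 4 − 6 − 9 − 8 − 14 − 16 − 13)/11 = -7.0000
Numerator Σ_{t=1}^{10}(x_t−x̄)(x_{t+1}−x̄) = 199.0000
Denominator Σ(x_t−x̄)² = 344.0000
r_1 = 199.0000 / 344.0000 = 0.578

0.578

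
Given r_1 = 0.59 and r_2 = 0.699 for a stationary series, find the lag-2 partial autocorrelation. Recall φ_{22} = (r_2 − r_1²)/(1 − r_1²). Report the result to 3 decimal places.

0.538

φ_{22} = (r_2 − r_1²) / (1 − r_1²)
r_1² = (0.59)² = 0.3481
Numerator = 0.699 − 0.3481 = 0.3509; denominator = 1 − 0.3481 = 0.6519
φ_{22} = 0.3509 / 0.6519 = 0.538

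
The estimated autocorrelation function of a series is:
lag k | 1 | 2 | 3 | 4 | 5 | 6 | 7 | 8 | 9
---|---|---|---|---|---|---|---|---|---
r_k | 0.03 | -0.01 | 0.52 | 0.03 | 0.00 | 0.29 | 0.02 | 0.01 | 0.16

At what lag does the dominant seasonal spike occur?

3

The largest autocorrelation is r_3 = 0.52, with weaker echoes at lags 6 (0.29) and 9 (0.16); the remaining lags stay at or below 0.03.
The dominant spike at lag 3 indicates a seasonal period of 3.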